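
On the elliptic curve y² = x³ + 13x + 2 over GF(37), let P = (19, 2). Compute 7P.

Repeated addition: build up to 7P.
2P: tangent at (19, 2): λ = (3·19² + 13)/(2·2) ≡ 23/4. 4⁻¹ ≡ 28 (mod 37) since 4·28 = 112 ≡ 1, so λ ≡ 23·28 ≡ 15.
  x = λ² - 19 - 19 = 225 - 38 ≡ 2; y = λ·(19 - 2) - 2 ≡ 31. → (2, 31)
3P: (2, 31) + (19, 2). λ = (2 - 31)/(19 - 2) ≡ 8/17 mod 37. 17⁻¹ ≡ 24 (mod 37) since 17·24 = 408 ≡ 1, so λ ≡ 7.
  x = λ² - 2 - 19 = 49 - 21 ≡ 28; y = λ·(2 - 28) - 31 ≡ 9. → (28, 9)
4P: (28, 9) + (19, 2). λ = (2 - 9)/(19 - 28) ≡ 30/28 mod 37. 28⁻¹ ≡ 4 (mod 37), so λ ≡ 9.
  x = λ² - 28 - 19 = 81 - 47 ≡ 34; y = λ·(28 - 34) - 9 ≡ 11. → (34, 11)
5P: (34, 11) + (19, 2). λ = (2 - 11)/(19 - 34) ≡ 28/22 mod 37. 22⁻¹ ≡ 32 (mod 37) since 22·32 = 704 ≡ 1, so λ ≡ 8.
  x = λ² - 34 - 19 = 64 - 53 ≡ 11; y = λ·(34 - 11) - 11 ≡ 25. → (11, 25)
6P: (11, 25) + (19, 2). λ = (2 - 25)/(19 - 11) ≡ 14/8 mod 37. 8⁻¹ ≡ 14 (mod 37), so λ ≡ 11.
  x = λ² - 11 - 19 = 121 - 30 ≡ 17; y = λ·(11 - 17) - 25 ≡ 20. → (17, 20)
7P: (17, 20) + (19, 2). λ = (2 - 20)/(19 - 17) ≡ 19/2 mod 37. 2⁻¹ ≡ 19 (mod 37), so λ ≡ 28.
  x = λ² - 17 - 19 = 784 - 36 ≡ 8; y = λ·(17 - 8) - 20 ≡ 10. → (8, 10)

(8, 10)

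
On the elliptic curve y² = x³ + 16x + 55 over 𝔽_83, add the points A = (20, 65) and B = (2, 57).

(53, 31)

(20, 65) + (2, 57). λ = (57 - 65)/(2 - 20) ≡ 75/65 mod 83. 65⁻¹ ≡ 23 (mod 83), so λ ≡ 65.
  x = λ² - 20 - 2 = 4225 - 22 ≡ 53; y = λ·(20 - 53) - 65 ≡ 31. → (53, 31)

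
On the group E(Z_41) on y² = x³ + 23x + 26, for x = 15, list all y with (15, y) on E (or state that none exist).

x³ + 23x + 26 = 3746 ≡ 15 (mod 41).
15 is a non-residue mod 41; no y exists.

none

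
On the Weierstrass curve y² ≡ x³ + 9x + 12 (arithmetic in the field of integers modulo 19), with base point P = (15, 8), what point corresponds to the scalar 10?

Repeated addition: build up to 10P.
2P: tangent at (15, 8): λ = (3·15² + 9)/(2·8) ≡ 0/16. 16⁻¹ ≡ 6 (mod 19), so λ ≡ 0·6 ≡ 0.
  x = λ² - 15 - 15 = 0 - 30 ≡ 8; y = λ·(15 - 8) - 8 ≡ 11. → (8, 11)
3P: (8, 11) + (15, 8). λ = (8 - 11)/(15 - 8) ≡ 16/7 mod 19. 7⁻¹ ≡ 11 (mod 19) since 7·11 = 77 ≡ 1, so λ ≡ 5.
  x = λ² - 8 - 15 = 25 - 23 ≡ 2; y = λ·(8 - 2) - 11 ≡ 0. → (2, 0)
4P: (2, 0) + (15, 8). λ = (8 - 0)/(15 - 2) ≡ 8/13 mod 19. 13⁻¹ ≡ 3 (mod 19), so λ ≡ 5.
  x = λ² - 2 - 15 = 25 - 17 ≡ 8; y = λ·(2 - 8) - 0 ≡ 8. → (8, 8)
5P: (8, 8) + (15, 8). λ = (8 - 8)/(15 - 8) ≡ 0/7 mod 19. 7⁻¹ ≡ 11 (mod 19), so λ ≡ 0.
  x = λ² - 8 - 15 = 0 - 23 ≡ 15; y = λ·(8 - 15) - 8 ≡ 11. → (15, 11)
6P: (15, 11) + (15, 8): same x and y₁ ≡ -y₂, so the sum is ∞.
7P: ∞ + (15, 8) = (15, 8) (identity).
8P: tangent at (15, 8): λ = (3·15² + 9)/(2·8) ≡ 0/16. 16⁻¹ ≡ 6 (mod 19), so λ ≡ 0·6 ≡ 0.
  x = λ² - 15 - 15 = 0 - 30 ≡ 8; y = λ·(15 - 8) - 8 ≡ 11. → (8, 11)
9P: (8, 11) + (15, 8). λ = (8 - 11)/(15 - 8) ≡ 16/7 mod 19. 7⁻¹ ≡ 11 (mod 19) since 7·11 = 77 ≡ 1, so λ ≡ 5.
  x = λ² - 8 - 15 = 25 - 23 ≡ 2; y = λ·(8 - 2) - 11 ≡ 0. → (2, 0)
10P: (2, 0) + (15, 8). λ = (8 - 0)/(15 - 2) ≡ 8/13 mod 19. 13⁻¹ ≡ 3 (mod 19), so λ ≡ 5.
  x = λ² - 2 - 15 = 25 - 17 ≡ 8; y = λ·(2 - 8) - 0 ≡ 8. → (8, 8)

(8, 8)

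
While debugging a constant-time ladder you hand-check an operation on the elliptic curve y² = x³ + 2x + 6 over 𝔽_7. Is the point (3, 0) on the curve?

no

y² = 0² ≡ 0; x³ + 2x + 6 = 39 ≡ 4 (mod 7). 0 ≠ 4.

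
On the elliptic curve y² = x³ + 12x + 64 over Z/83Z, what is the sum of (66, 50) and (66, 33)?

The two points share x = 66 and their y-coordinates satisfy 50 + 33 ≡ 0 (mod 83), so they are inverses. Their sum is O.

O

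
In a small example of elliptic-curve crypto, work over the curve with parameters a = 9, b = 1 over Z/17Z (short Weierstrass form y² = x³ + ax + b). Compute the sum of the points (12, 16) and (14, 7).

(7, 4)

(12, 16) + (14, 7). λ = (7 - 16)/(14 - 12) ≡ 8/2 mod 17. 2⁻¹ ≡ 9 (mod 17) since 2·9 = 18 ≡ 1, so λ ≡ 4.
  x = λ² - 12 - 14 = 16 - 26 ≡ 7; y = λ·(12 - 7) - 16 ≡ 4. → (7, 4)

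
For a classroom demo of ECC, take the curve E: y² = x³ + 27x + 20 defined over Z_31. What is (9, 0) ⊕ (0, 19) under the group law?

(9, 0) + (0, 19). λ = (19 - 0)/(0 - 9) ≡ 19/22 mod 31. 22⁻¹ ≡ 24 (mod 31), so λ ≡ 22.
  x = λ² - 9 - 0 = 484 - 9 ≡ 10; y = λ·(9 - 10) - 0 ≡ 9. → (10, 9)

(10, 9)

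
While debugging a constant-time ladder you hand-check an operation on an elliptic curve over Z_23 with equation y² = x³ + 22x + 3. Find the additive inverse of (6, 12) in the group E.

-(6, 12) = (6, -12 mod 23) = (6, 11).

(6, 11)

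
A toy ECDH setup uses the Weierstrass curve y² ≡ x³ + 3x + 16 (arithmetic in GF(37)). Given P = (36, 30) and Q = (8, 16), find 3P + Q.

(25, 19)

First 3P:
Repeated addition: build up to 3P.
2P: tangent at (36, 30): λ = (3·36² + 3)/(2·30) ≡ 6/23. 23⁻¹ ≡ 29 (mod 37), so λ ≡ 6·29 ≡ 26.
  x = λ² - 36 - 36 = 676 - 72 ≡ 12; y = λ·(36 - 12) - 30 ≡ 2. → (12, 2)
3P: (12, 2) + (36, 30). λ = (30 - 2)/(36 - 12) ≡ 28/24 mod 37. 24⁻¹ ≡ 17 (mod 37), so λ ≡ 32.
  x = λ² - 12 - 36 = 1024 - 48 ≡ 14; y = λ·(12 - 14) - 2 ≡ 8. → (14, 8)
3P = (14, 8).
Finally 3P + Q:
(14, 8) + (8, 16). λ = (16 - 8)/(8 - 14) ≡ 8/31 mod 37. 31⁻¹ ≡ 6 (mod 37) since 31·6 = 186 ≡ 1, so λ ≡ 11.
  x = λ² - 14 - 8 = 121 - 22 ≡ 25; y = λ·(14 - 25) - 8 ≡ 19. → (25, 19)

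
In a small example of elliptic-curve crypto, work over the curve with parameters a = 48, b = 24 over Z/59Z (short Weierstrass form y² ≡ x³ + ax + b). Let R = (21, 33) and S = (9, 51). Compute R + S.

(21, 33) + (9, 51). λ = (51 - 33)/(9 - 21) ≡ 18/47 mod 59. 47⁻¹ ≡ 54 (mod 59), so λ ≡ 28.
  x = λ² - 21 - 9 = 784 - 30 ≡ 46; y = λ·(21 - 46) - 33 ≡ 34. → (46, 34)

(46, 34)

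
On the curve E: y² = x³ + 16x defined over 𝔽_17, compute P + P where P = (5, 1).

(16, 0)

tangent at (5, 1): λ = (3·5² + 16)/(2·1) ≡ 6/2. 2⁻¹ ≡ 9 (mod 17) since 2·9 = 18 ≡ 1, so λ ≡ 6·9 ≡ 3.
  x = λ² - 5 - 5 = 9 - 10 ≡ 16; y = λ·(5 - 16) - 1 ≡ 0. → (16, 0)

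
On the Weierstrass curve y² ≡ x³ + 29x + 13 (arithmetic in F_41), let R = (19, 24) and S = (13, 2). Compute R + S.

(27, 15)

(19, 24) + (13, 2). λ = (2 - 24)/(13 - 19) ≡ 19/35 mod 41. 35⁻¹ ≡ 34 (mod 41) since 35·34 = 1190 ≡ 1, so λ ≡ 31.
  x = λ² - 19 - 13 = 961 - 32 ≡ 27; y = λ·(19 - 27) - 24 ≡ 15. → (27, 15)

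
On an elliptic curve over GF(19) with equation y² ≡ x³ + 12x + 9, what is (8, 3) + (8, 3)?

(0, 3)

tangent at (8, 3): λ = (3·8² + 12)/(2·3) ≡ 14/6. 6⁻¹ ≡ 16 (mod 19) since 6·16 = 96 ≡ 1, so λ ≡ 14·16 ≡ 15.
  x = λ² - 8 - 8 = 225 - 16 ≡ 0; y = λ·(8 - 0) - 3 ≡ 3. → (0, 3)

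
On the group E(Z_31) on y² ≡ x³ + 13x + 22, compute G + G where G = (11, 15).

(25, 10)

tangent at (11, 15): λ = (3·11² + 13)/(2·15) ≡ 4/30. 30⁻¹ ≡ 30 (mod 31), so λ ≡ 4·30 ≡ 27.
  x = λ² - 11 - 11 = 729 - 22 ≡ 25; y = λ·(11 - 25) - 15 ≡ 10. → (25, 10)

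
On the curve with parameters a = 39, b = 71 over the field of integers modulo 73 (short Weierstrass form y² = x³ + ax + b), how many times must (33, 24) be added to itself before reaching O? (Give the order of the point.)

2P: tangent at (33, 24): λ = (3·33² + 39)/(2·24) ≡ 21/48. 48⁻¹ ≡ 35 (mod 73) since 48·35 = 1680 ≡ 1, so λ ≡ 21·35 ≡ 5.
  x = λ² - 33 - 33 = 25 - 66 ≡ 32; y = λ·(33 - 32) - 24 ≡ 54. → (32, 54)
3P: (32, 54) + (33, 24). λ = (24 - 54)/(33 - 32) ≡ 43/1 mod 73. 1⁻¹ ≡ 1 (mod 73), so λ ≡ 43.
  x = λ² - 32 - 33 = 1849 - 65 ≡ 32; y = λ·(32 - 32) - 54 ≡ 19. → (32, 19)
4P: (32, 19) + (33, 24). λ = (24 - 19)/(33 - 32) ≡ 5/1 mod 73. 1⁻¹ ≡ 1 (mod 73) since 1·1 = 1 ≡ 1, so λ ≡ 5.
  x = λ² - 32 - 33 = 25 - 65 ≡ 33; y = λ·(32 - 33) - 19 ≡ 49. → (33, 49)
5P: (33, 49) + (33, 24): same x and y₁ ≡ -y₂, so the sum is O.
5P = O, so the order is 5.

5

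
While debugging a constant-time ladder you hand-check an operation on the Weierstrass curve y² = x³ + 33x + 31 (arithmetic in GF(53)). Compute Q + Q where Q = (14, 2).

tangent at (14, 2): λ = (3·14² + 33)/(2·2) ≡ 38/4. 4⁻¹ ≡ 40 (mod 53) since 4·40 = 160 ≡ 1, so λ ≡ 38·40 ≡ 36.
  x = λ² - 14 - 14 = 1296 - 28 ≡ 49; y = λ·(14 - 49) - 2 ≡ 10. → (49, 10)

(49, 10)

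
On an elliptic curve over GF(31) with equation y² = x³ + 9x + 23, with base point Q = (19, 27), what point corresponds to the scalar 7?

Repeated addition: build up to 7Q.
2Q: tangent at (19, 27): λ = (3·19² + 9)/(2·27) ≡ 7/23. 23⁻¹ ≡ 27 (mod 31), so λ ≡ 7·27 ≡ 3.
  x = λ² - 19 - 19 = 9 - 38 ≡ 2; y = λ·(19 - 2) - 27 ≡ 24. → (2, 24)
3Q: (2, 24) + (19, 27). λ = (27 - 24)/(19 - 2) ≡ 3/17 mod 31. 17⁻¹ ≡ 11 (mod 31), so λ ≡ 2.
  x = λ² - 2 - 19 = 4 - 21 ≡ 14; y = λ·(2 - 14) - 24 ≡ 14. → (14, 14)
4Q: (14, 14) + (19, 27). λ = (27 - 14)/(19 - 14) ≡ 13/5 mod 31. 5⁻¹ ≡ 25 (mod 31), so λ ≡ 15.
  x = λ² - 14 - 19 = 225 - 33 ≡ 6; y = λ·(14 - 6) - 14 ≡ 13. → (6, 13)
5Q: (6, 13) + (19, 27). λ = (27 - 13)/(19 - 6) ≡ 14/13 mod 31. 13⁻¹ ≡ 12 (mod 31) since 13·12 = 156 ≡ 1, so λ ≡ 13.
  x = λ² - 6 - 19 = 169 - 25 ≡ 20; y = λ·(6 - 20) - 13 ≡ 22. → (20, 22)
6Q: (20, 22) + (19, 27). λ = (27 - 22)/(19 - 20) ≡ 5/30 mod 31. 30⁻¹ ≡ 30 (mod 31), so λ ≡ 26.
  x = λ² - 20 - 19 = 676 - 39 ≡ 17; y = λ·(20 - 17) - 22 ≡ 25. → (17, 25)
7Q: (17, 25) + (19, 27). λ = (27 - 25)/(19 - 17) ≡ 2/2 mod 31. 2⁻¹ ≡ 16 (mod 31), so λ ≡ 1.
  x = λ² - 17 - 19 = 1 - 36 ≡ 27; y = λ·(17 - 27) - 25 ≡ 27. → (27, 27)

(27, 27)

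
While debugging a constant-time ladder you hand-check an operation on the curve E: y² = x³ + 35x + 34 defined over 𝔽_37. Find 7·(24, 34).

(14, 7)

Write G = (24, 34).
Repeated addition: build up to 7G.
2G: tangent at (24, 34): λ = (3·24² + 35)/(2·34) ≡ 24/31. 31⁻¹ ≡ 6 (mod 37) since 31·6 = 186 ≡ 1, so λ ≡ 24·6 ≡ 33.
  x = λ² - 24 - 24 = 1089 - 48 ≡ 5; y = λ·(24 - 5) - 34 ≡ 1. → (5, 1)
3G: (5, 1) + (24, 34). λ = (34 - 1)/(24 - 5) ≡ 33/19 mod 37. 19⁻¹ ≡ 2 (mod 37), so λ ≡ 29.
  x = λ² - 5 - 24 = 841 - 29 ≡ 35; y = λ·(5 - 35) - 1 ≡ 17. → (35, 17)
4G: (35, 17) + (24, 34). λ = (34 - 17)/(24 - 35) ≡ 17/26 mod 37. 26⁻¹ ≡ 10 (mod 37) since 26·10 = 260 ≡ 1, so λ ≡ 22.
  x = λ² - 35 - 24 = 484 - 59 ≡ 18; y = λ·(35 - 18) - 17 ≡ 24. → (18, 24)
5G: (18, 24) + (24, 34). λ = (34 - 24)/(24 - 18) ≡ 10/6 mod 37. 6⁻¹ ≡ 31 (mod 37), so λ ≡ 14.
  x = λ² - 18 - 24 = 196 - 42 ≡ 6; y = λ·(18 - 6) - 24 ≡ 33. → (6, 33)
6G: (6, 33) + (24, 34). λ = (34 - 33)/(24 - 6) ≡ 1/18 mod 37. 18⁻¹ ≡ 35 (mod 37), so λ ≡ 35.
  x = λ² - 6 - 24 = 1225 - 30 ≡ 11; y = λ·(6 - 11) - 33 ≡ 14. → (11, 14)
7G: (11, 14) + (24, 34). λ = (34 - 14)/(24 - 11) ≡ 20/13 mod 37. 13⁻¹ ≡ 20 (mod 37), so λ ≡ 30.
  x = λ² - 11 - 24 = 900 - 35 ≡ 14; y = λ·(11 - 14) - 14 ≡ 7. → (14, 7)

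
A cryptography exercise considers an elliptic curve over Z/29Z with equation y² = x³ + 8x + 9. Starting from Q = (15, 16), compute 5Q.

(8, 18)

Repeated addition: build up to 5Q.
2Q: tangent at (15, 16): λ = (3·15² + 8)/(2·16) ≡ 16/3. 3⁻¹ ≡ 10 (mod 29) since 3·10 = 30 ≡ 1, so λ ≡ 16·10 ≡ 15.
  x = λ² - 15 - 15 = 225 - 30 ≡ 21; y = λ·(15 - 21) - 16 ≡ 10. → (21, 10)
3Q: (21, 10) + (15, 16). λ = (16 - 10)/(15 - 21) ≡ 6/23 mod 29. 23⁻¹ ≡ 24 (mod 29), so λ ≡ 28.
  x = λ² - 21 - 15 = 784 - 36 ≡ 23; y = λ·(21 - 23) - 10 ≡ 21. → (23, 21)
4Q: (23, 21) + (15, 16). λ = (16 - 21)/(15 - 23) ≡ 24/21 mod 29. 21⁻¹ ≡ 18 (mod 29), so λ ≡ 26.
  x = λ² - 23 - 15 = 676 - 38 ≡ 0; y = λ·(23 - 0) - 21 ≡ 26. → (0, 26)
5Q: (0, 26) + (15, 16). λ = (16 - 26)/(15 - 0) ≡ 19/15 mod 29. 15⁻¹ ≡ 2 (mod 29) since 15·2 = 30 ≡ 1, so λ ≡ 9.
  x = λ² - 0 - 15 = 81 - 15 ≡ 8; y = λ·(0 - 8) - 26 ≡ 18. → (8, 18)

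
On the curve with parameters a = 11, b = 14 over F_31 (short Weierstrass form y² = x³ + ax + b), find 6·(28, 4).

Write Q = (28, 4).
Repeated addition: build up to 6Q.
2Q: tangent at (28, 4): λ = (3·28² + 11)/(2·4) ≡ 7/8. 8⁻¹ ≡ 4 (mod 31), so λ ≡ 7·4 ≡ 28.
  x = λ² - 28 - 28 = 784 - 56 ≡ 15; y = λ·(28 - 15) - 4 ≡ 19. → (15, 19)
3Q: (15, 19) + (28, 4). λ = (4 - 19)/(28 - 15) ≡ 16/13 mod 31. 13⁻¹ ≡ 12 (mod 31), so λ ≡ 6.
  x = λ² - 15 - 28 = 36 - 43 ≡ 24; y = λ·(15 - 24) - 19 ≡ 20. → (24, 20)
4Q: (24, 20) + (28, 4). λ = (4 - 20)/(28 - 24) ≡ 15/4 mod 31. 4⁻¹ ≡ 8 (mod 31), so λ ≡ 27.
  x = λ² - 24 - 28 = 729 - 52 ≡ 26; y = λ·(24 - 26) - 20 ≡ 19. → (26, 19)
5Q: (26, 19) + (28, 4). λ = (4 - 19)/(28 - 26) ≡ 16/2 mod 31. 2⁻¹ ≡ 16 (mod 31), so λ ≡ 8.
  x = λ² - 26 - 28 = 64 - 54 ≡ 10; y = λ·(26 - 10) - 19 ≡ 16. → (10, 16)
6Q: (10, 16) + (28, 4). λ = (4 - 16)/(28 - 10) ≡ 19/18 mod 31. 18⁻¹ ≡ 19 (mod 31), so λ ≡ 20.
  x = λ² - 10 - 28 = 400 - 38 ≡ 21; y = λ·(10 - 21) - 16 ≡ 12. → (21, 12)

(21, 12)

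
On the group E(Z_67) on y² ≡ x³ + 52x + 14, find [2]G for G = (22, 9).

(63, 12)

tangent at (22, 9): λ = (3·22² + 52)/(2·9) ≡ 30/18. 18⁻¹ ≡ 41 (mod 67) since 18·41 = 738 ≡ 1, so λ ≡ 30·41 ≡ 24.
  x = λ² - 22 - 22 = 576 - 44 ≡ 63; y = λ·(22 - 63) - 9 ≡ 12. → (63, 12)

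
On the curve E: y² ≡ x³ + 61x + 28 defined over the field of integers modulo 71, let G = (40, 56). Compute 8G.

Repeated addition: build up to 8G.
2G: tangent at (40, 56): λ = (3·40² + 61)/(2·56) ≡ 33/41. 41⁻¹ ≡ 26 (mod 71), so λ ≡ 33·26 ≡ 6.
  x = λ² - 40 - 40 = 36 - 80 ≡ 27; y = λ·(40 - 27) - 56 ≡ 22. → (27, 22)
3G: (27, 22) + (40, 56). λ = (56 - 22)/(40 - 27) ≡ 34/13 mod 71. 13⁻¹ ≡ 11 (mod 71), so λ ≡ 19.
  x = λ² - 27 - 40 = 361 - 67 ≡ 10; y = λ·(27 - 10) - 22 ≡ 17. → (10, 17)
4G: (10, 17) + (40, 56). λ = (56 - 17)/(40 - 10) ≡ 39/30 mod 71. 30⁻¹ ≡ 45 (mod 71), so λ ≡ 51.
  x = λ² - 10 - 40 = 2601 - 50 ≡ 66; y = λ·(10 - 66) - 17 ≡ 38. → (66, 38)
5G: (66, 38) + (40, 56). λ = (56 - 38)/(40 - 66) ≡ 18/45 mod 71. 45⁻¹ ≡ 30 (mod 71) since 45·30 = 1350 ≡ 1, so λ ≡ 43.
  x = λ² - 66 - 40 = 1849 - 106 ≡ 39; y = λ·(66 - 39) - 38 ≡ 58. → (39, 58)
6G: (39, 58) + (40, 56). λ = (56 - 58)/(40 - 39) ≡ 69/1 mod 71. 1⁻¹ ≡ 1 (mod 71), so λ ≡ 69.
  x = λ² - 39 - 40 = 4761 - 79 ≡ 67; y = λ·(39 - 67) - 58 ≡ 69. → (67, 69)
7G: (67, 69) + (40, 56). λ = (56 - 69)/(40 - 67) ≡ 58/44 mod 71. 44⁻¹ ≡ 21 (mod 71) since 44·21 = 924 ≡ 1, so λ ≡ 11.
  x = λ² - 67 - 40 = 121 - 107 ≡ 14; y = λ·(67 - 14) - 69 ≡ 17. → (14, 17)
8G: (14, 17) + (40, 56). λ = (56 - 17)/(40 - 14) ≡ 39/26 mod 71. 26⁻¹ ≡ 41 (mod 71) since 26·41 = 1066 ≡ 1, so λ ≡ 37.
  x = λ² - 14 - 40 = 1369 - 54 ≡ 37; y = λ·(14 - 37) - 17 ≡ 55. → (37, 55)

(37, 55)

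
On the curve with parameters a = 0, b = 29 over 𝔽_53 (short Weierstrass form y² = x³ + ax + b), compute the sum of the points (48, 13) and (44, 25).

(48, 13) + (44, 25). λ = (25 - 13)/(44 - 48) ≡ 12/49 mod 53. 49⁻¹ ≡ 13 (mod 53), so λ ≡ 50.
  x = λ² - 48 - 44 = 2500 - 92 ≡ 23; y = λ·(48 - 23) - 13 ≡ 18. → (23, 18)

(23, 18)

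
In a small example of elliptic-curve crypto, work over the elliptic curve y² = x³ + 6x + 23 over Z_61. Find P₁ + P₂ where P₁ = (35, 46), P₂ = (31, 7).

(35, 46) + (31, 7). λ = (7 - 46)/(31 - 35) ≡ 22/57 mod 61. 57⁻¹ ≡ 15 (mod 61), so λ ≡ 25.
  x = λ² - 35 - 31 = 625 - 66 ≡ 10; y = λ·(35 - 10) - 46 ≡ 30. → (10, 30)

(10, 30)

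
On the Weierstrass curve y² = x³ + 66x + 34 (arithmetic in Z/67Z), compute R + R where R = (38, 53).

(56, 56)

tangent at (38, 53): λ = (3·38² + 66)/(2·53) ≡ 43/39. 39⁻¹ ≡ 55 (mod 67), so λ ≡ 43·55 ≡ 20.
  x = λ² - 38 - 38 = 400 - 76 ≡ 56; y = λ·(38 - 56) - 53 ≡ 56. → (56, 56)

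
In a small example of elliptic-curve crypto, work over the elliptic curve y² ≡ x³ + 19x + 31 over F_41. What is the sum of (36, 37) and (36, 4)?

O

The two points share x = 36 and their y-coordinates satisfy 37 + 4 ≡ 0 (mod 41), so they are inverses. Their sum is O.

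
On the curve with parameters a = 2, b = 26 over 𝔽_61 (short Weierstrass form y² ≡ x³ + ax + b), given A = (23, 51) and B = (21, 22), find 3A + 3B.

First 3A:
Repeated addition: build up to 3A.
2A: tangent at (23, 51): λ = (3·23² + 2)/(2·51) ≡ 3/41. 41⁻¹ ≡ 3 (mod 61) since 41·3 = 123 ≡ 1, so λ ≡ 3·3 ≡ 9.
  x = λ² - 23 - 23 = 81 - 46 ≡ 35; y = λ·(23 - 35) - 51 ≡ 24. → (35, 24)
3A: (35, 24) + (23, 51). λ = (51 - 24)/(23 - 35) ≡ 27/49 mod 61. 49⁻¹ ≡ 5 (mod 61), so λ ≡ 13.
  x = λ² - 35 - 23 = 169 - 58 ≡ 50; y = λ·(35 - 50) - 24 ≡ 25. → (50, 25)
3A = (50, 25).
Next 3B:
Repeated addition: build up to 3B.
2B: tangent at (21, 22): λ = (3·21² + 2)/(2·22) ≡ 44/44. 44⁻¹ ≡ 43 (mod 61), so λ ≡ 44·43 ≡ 1.
  x = λ² - 21 - 21 = 1 - 42 ≡ 20; y = λ·(21 - 20) - 22 ≡ 40. → (20, 40)
3B: (20, 40) + (21, 22). λ = (22 - 40)/(21 - 20) ≡ 43/1 mod 61. 1⁻¹ ≡ 1 (mod 61) since 1·1 = 1 ≡ 1, so λ ≡ 43.
  x = λ² - 20 - 21 = 1849 - 41 ≡ 39; y = λ·(20 - 39) - 40 ≡ 58. → (39, 58)
3B = (39, 58).
Finally 3A + 3B:
(50, 25) + (39, 58). λ = (58 - 25)/(39 - 50) ≡ 33/50 mod 61. 50⁻¹ ≡ 11 (mod 61), so λ ≡ 58.
  x = λ² - 50 - 39 = 3364 - 89 ≡ 42; y = λ·(50 - 42) - 25 ≡ 12. → (42, 12)

(42, 12)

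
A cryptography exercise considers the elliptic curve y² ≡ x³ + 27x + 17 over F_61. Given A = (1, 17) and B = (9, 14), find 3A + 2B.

(50, 6)

First 3A:
Repeated addition: build up to 3A.
2A: tangent at (1, 17): λ = (3·1² + 27)/(2·17) ≡ 30/34. 34⁻¹ ≡ 9 (mod 61), so λ ≡ 30·9 ≡ 26.
  x = λ² - 1 - 1 = 676 - 2 ≡ 3; y = λ·(1 - 3) - 17 ≡ 53. → (3, 53)
3A: (3, 53) + (1, 17). λ = (17 - 53)/(1 - 3) ≡ 25/59 mod 61. 59⁻¹ ≡ 30 (mod 61), so λ ≡ 18.
  x = λ² - 3 - 1 = 324 - 4 ≡ 15; y = λ·(3 - 15) - 53 ≡ 36. → (15, 36)
3A = (15, 36).
Next 2B:
Repeated addition: build up to 2B.
2B: tangent at (9, 14): λ = (3·9² + 27)/(2·14) ≡ 26/28. 28⁻¹ ≡ 24 (mod 61), so λ ≡ 26·24 ≡ 14.
  x = λ² - 9 - 9 = 196 - 18 ≡ 56; y = λ·(9 - 56) - 14 ≡ 60. → (56, 60)
2B = (56, 60).
Finally 3A + 2B:
(15, 36) + (56, 60). λ = (60 - 36)/(56 - 15) ≡ 24/41 mod 61. 41⁻¹ ≡ 3 (mod 61), so λ ≡ 11.
  x = λ² - 15 - 56 = 121 - 71 ≡ 50; y = λ·(15 - 50) - 36 ≡ 6. → (50, 6)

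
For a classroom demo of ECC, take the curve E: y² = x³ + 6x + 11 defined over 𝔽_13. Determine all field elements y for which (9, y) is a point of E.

1, 12

x³ + 6x + 11 = 794 ≡ 1 (mod 13).
Square roots of 1 mod 13: 1 and 12 (since 1² = 1 ≡ 1).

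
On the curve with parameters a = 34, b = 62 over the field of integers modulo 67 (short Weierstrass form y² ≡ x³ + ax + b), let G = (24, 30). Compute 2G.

(34, 56)

tangent at (24, 30): λ = (3·24² + 34)/(2·30) ≡ 20/60. 60⁻¹ ≡ 19 (mod 67) since 60·19 = 1140 ≡ 1, so λ ≡ 20·19 ≡ 45.
  x = λ² - 24 - 24 = 2025 - 48 ≡ 34; y = λ·(24 - 34) - 30 ≡ 56. → (34, 56)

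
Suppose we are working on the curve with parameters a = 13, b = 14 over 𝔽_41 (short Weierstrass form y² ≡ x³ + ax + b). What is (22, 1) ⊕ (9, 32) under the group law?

(22, 1) + (9, 32). λ = (32 - 1)/(9 - 22) ≡ 31/28 mod 41. 28⁻¹ ≡ 22 (mod 41), so λ ≡ 26.
  x = λ² - 22 - 9 = 676 - 31 ≡ 30; y = λ·(22 - 30) - 1 ≡ 37. → (30, 37)

(30, 37)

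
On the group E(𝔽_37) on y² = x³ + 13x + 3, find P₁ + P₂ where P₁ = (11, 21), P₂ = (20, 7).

(34, 23)

(11, 21) + (20, 7). λ = (7 - 21)/(20 - 11) ≡ 23/9 mod 37. 9⁻¹ ≡ 33 (mod 37), so λ ≡ 19.
  x = λ² - 11 - 20 = 361 - 31 ≡ 34; y = λ·(11 - 34) - 21 ≡ 23. → (34, 23)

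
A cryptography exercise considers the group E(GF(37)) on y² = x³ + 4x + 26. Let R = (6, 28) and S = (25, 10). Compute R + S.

(7, 8)

(6, 28) + (25, 10). λ = (10 - 28)/(25 - 6) ≡ 19/19 mod 37. 19⁻¹ ≡ 2 (mod 37), so λ ≡ 1.
  x = λ² - 6 - 25 = 1 - 31 ≡ 7; y = λ·(6 - 7) - 28 ≡ 8. → (7, 8)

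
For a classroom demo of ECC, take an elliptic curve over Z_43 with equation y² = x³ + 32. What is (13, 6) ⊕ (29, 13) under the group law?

(13, 6) + (29, 13). λ = (13 - 6)/(29 - 13) ≡ 7/16 mod 43. 16⁻¹ ≡ 35 (mod 43), so λ ≡ 30.
  x = λ² - 13 - 29 = 900 - 42 ≡ 41; y = λ·(13 - 41) - 6 ≡ 14. → (41, 14)

(41, 14)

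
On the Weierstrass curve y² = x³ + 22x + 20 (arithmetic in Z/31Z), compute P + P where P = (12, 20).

(15, 25)

tangent at (12, 20): λ = (3·12² + 22)/(2·20) ≡ 20/9. 9⁻¹ ≡ 7 (mod 31), so λ ≡ 20·7 ≡ 16.
  x = λ² - 12 - 12 = 256 - 24 ≡ 15; y = λ·(12 - 15) - 20 ≡ 25. → (15, 25)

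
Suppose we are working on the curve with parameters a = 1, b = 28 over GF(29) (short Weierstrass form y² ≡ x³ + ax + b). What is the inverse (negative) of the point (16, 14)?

-(16, 14) = (16, -14 mod 29) = (16, 15).

(16, 15)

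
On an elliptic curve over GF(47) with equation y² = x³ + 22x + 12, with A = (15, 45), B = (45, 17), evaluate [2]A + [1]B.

(30, 41)

First 2A:
Repeated addition: build up to 2A.
2A: tangent at (15, 45): λ = (3·15² + 22)/(2·45) ≡ 39/43. 43⁻¹ ≡ 35 (mod 47), so λ ≡ 39·35 ≡ 2.
  x = λ² - 15 - 15 = 4 - 30 ≡ 21; y = λ·(15 - 21) - 45 ≡ 37. → (21, 37)
2A = (21, 37).
Finally 2A + B:
(21, 37) + (45, 17). λ = (17 - 37)/(45 - 21) ≡ 27/24 mod 47. 24⁻¹ ≡ 2 (mod 47), so λ ≡ 7.
  x = λ² - 21 - 45 = 49 - 66 ≡ 30; y = λ·(21 - 30) - 37 ≡ 41. → (30, 41)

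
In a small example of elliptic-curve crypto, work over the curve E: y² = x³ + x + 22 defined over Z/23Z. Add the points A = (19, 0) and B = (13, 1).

(19, 0) + (13, 1). λ = (1 - 0)/(13 - 19) ≡ 1/17 mod 23. 17⁻¹ ≡ 19 (mod 23), so λ ≡ 19.
  x = λ² - 19 - 13 = 361 - 32 ≡ 7; y = λ·(19 - 7) - 0 ≡ 21. → (7, 21)

(7, 21)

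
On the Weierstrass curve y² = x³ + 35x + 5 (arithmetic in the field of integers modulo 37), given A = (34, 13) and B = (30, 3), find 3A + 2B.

First 3A:
Repeated addition: build up to 3A.
2A: tangent at (34, 13): λ = (3·34² + 35)/(2·13) ≡ 25/26. 26⁻¹ ≡ 10 (mod 37), so λ ≡ 25·10 ≡ 28.
  x = λ² - 34 - 34 = 784 - 68 ≡ 13; y = λ·(34 - 13) - 13 ≡ 20. → (13, 20)
3A: (13, 20) + (34, 13). λ = (13 - 20)/(34 - 13) ≡ 30/21 mod 37. 21⁻¹ ≡ 30 (mod 37) since 21·30 = 630 ≡ 1, so λ ≡ 12.
  x = λ² - 13 - 34 = 144 - 47 ≡ 23; y = λ·(13 - 23) - 20 ≡ 8. → (23, 8)
3A = (23, 8).
Next 2B:
Repeated addition: build up to 2B.
2B: tangent at (30, 3): λ = (3·30² + 35)/(2·3) ≡ 34/6. 6⁻¹ ≡ 31 (mod 37), so λ ≡ 34·31 ≡ 18.
  x = λ² - 30 - 30 = 324 - 60 ≡ 5; y = λ·(30 - 5) - 3 ≡ 3. → (5, 3)
2B = (5, 3).
Finally 3A + 2B:
(23, 8) + (5, 3). λ = (3 - 8)/(5 - 23) ≡ 32/19 mod 37. 19⁻¹ ≡ 2 (mod 37), so λ ≡ 27.
  x = λ² - 23 - 5 = 729 - 28 ≡ 35; y = λ·(23 - 35) - 8 ≡ 1. → (35, 1)

(35, 1)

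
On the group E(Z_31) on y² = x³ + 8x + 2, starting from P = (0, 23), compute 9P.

(21, 21)

Repeated addition: build up to 9P.
2P: tangent at (0, 23): λ = (3·0² + 8)/(2·23) ≡ 8/15. 15⁻¹ ≡ 29 (mod 31) since 15·29 = 435 ≡ 1, so λ ≡ 8·29 ≡ 15.
  x = λ² - 0 - 0 = 225 - 0 ≡ 8; y = λ·(0 - 8) - 23 ≡ 12. → (8, 12)
3P: (8, 12) + (0, 23). λ = (23 - 12)/(0 - 8) ≡ 11/23 mod 31. 23⁻¹ ≡ 27 (mod 31) since 23·27 = 621 ≡ 1, so λ ≡ 18.
  x = λ² - 8 - 0 = 324 - 8 ≡ 6; y = λ·(8 - 6) - 12 ≡ 24. → (6, 24)
4P: (6, 24) + (0, 23). λ = (23 - 24)/(0 - 6) ≡ 30/25 mod 31. 25⁻¹ ≡ 5 (mod 31), so λ ≡ 26.
  x = λ² - 6 - 0 = 676 - 6 ≡ 19; y = λ·(6 - 19) - 24 ≡ 10. → (19, 10)
5P: (19, 10) + (0, 23). λ = (23 - 10)/(0 - 19) ≡ 13/12 mod 31. 12⁻¹ ≡ 13 (mod 31) since 12·13 = 156 ≡ 1, so λ ≡ 14.
  x = λ² - 19 - 0 = 196 - 19 ≡ 22; y = λ·(19 - 22) - 10 ≡ 10. → (22, 10)
6P: (22, 10) + (0, 23). λ = (23 - 10)/(0 - 22) ≡ 13/9 mod 31. 9⁻¹ ≡ 7 (mod 31), so λ ≡ 29.
  x = λ² - 22 - 0 = 841 - 22 ≡ 13; y = λ·(22 - 13) - 10 ≡ 3. → (13, 3)
7P: (13, 3) + (0, 23). λ = (23 - 3)/(0 - 13) ≡ 20/18 mod 31. 18⁻¹ ≡ 19 (mod 31), so λ ≡ 8.
  x = λ² - 13 - 0 = 64 - 13 ≡ 20; y = λ·(13 - 20) - 3 ≡ 3. → (20, 3)
8P: (20, 3) + (0, 23). λ = (23 - 3)/(0 - 20) ≡ 20/11 mod 31. 11⁻¹ ≡ 17 (mod 31), so λ ≡ 30.
  x = λ² - 20 - 0 = 900 - 20 ≡ 12; y = λ·(20 - 12) - 3 ≡ 20. → (12, 20)
9P: (12, 20) + (0, 23). λ = (23 - 20)/(0 - 12) ≡ 3/19 mod 31. 19⁻¹ ≡ 18 (mod 31), so λ ≡ 23.
  x = λ² - 12 - 0 = 529 - 12 ≡ 21; y = λ·(12 - 21) - 20 ≡ 21. → (21, 21)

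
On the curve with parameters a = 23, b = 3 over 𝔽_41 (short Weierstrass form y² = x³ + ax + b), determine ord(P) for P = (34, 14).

2P: tangent at (34, 14): λ = (3·34² + 23)/(2·14) ≡ 6/28. 28⁻¹ ≡ 22 (mod 41) since 28·22 = 616 ≡ 1, so λ ≡ 6·22 ≡ 9.
  x = λ² - 34 - 34 = 81 - 68 ≡ 13; y = λ·(34 - 13) - 14 ≡ 11. → (13, 11)
3P: (13, 11) + (34, 14). λ = (14 - 11)/(34 - 13) ≡ 3/21 mod 41. 21⁻¹ ≡ 2 (mod 41), so λ ≡ 6.
  x = λ² - 13 - 34 = 36 - 47 ≡ 30; y = λ·(13 - 30) - 11 ≡ 10. → (30, 10)
4P: (30, 10) + (34, 14). λ = (14 - 10)/(34 - 30) ≡ 4/4 mod 41. 4⁻¹ ≡ 31 (mod 41) since 4·31 = 124 ≡ 1, so λ ≡ 1.
  x = λ² - 30 - 34 = 1 - 64 ≡ 19; y = λ·(30 - 19) - 10 ≡ 1. → (19, 1)
5P: (19, 1) + (34, 14). λ = (14 - 1)/(34 - 19) ≡ 13/15 mod 41. 15⁻¹ ≡ 11 (mod 41), so λ ≡ 20.
  x = λ² - 19 - 34 = 400 - 53 ≡ 19; y = λ·(19 - 19) - 1 ≡ 40. → (19, 40)
6P: (19, 40) + (34, 14). λ = (14 - 40)/(34 - 19) ≡ 15/15 mod 41. 15⁻¹ ≡ 11 (mod 41), so λ ≡ 1.
  x = λ² - 19 - 34 = 1 - 53 ≡ 30; y = λ·(19 - 30) - 40 ≡ 31. → (30, 31)
7P: (30, 31) + (34, 14). λ = (14 - 31)/(34 - 30) ≡ 24/4 mod 41. 4⁻¹ ≡ 31 (mod 41), so λ ≡ 6.
  x = λ² - 30 - 34 = 36 - 64 ≡ 13; y = λ·(30 - 13) - 31 ≡ 30. → (13, 30)
8P: (13, 30) + (34, 14). λ = (14 - 30)/(34 - 13) ≡ 25/21 mod 41. 21⁻¹ ≡ 2 (mod 41), so λ ≡ 9.
  x = λ² - 13 - 34 = 81 - 47 ≡ 34; y = λ·(13 - 34) - 30 ≡ 27. → (34, 27)
9P: (34, 27) + (34, 14): same x and y₁ ≡ -y₂, so the sum is O.
9P = O, so the order is 9.

9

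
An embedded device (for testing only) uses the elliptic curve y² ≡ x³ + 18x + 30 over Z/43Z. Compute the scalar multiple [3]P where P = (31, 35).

(40, 11)

Repeated addition: build up to 3P.
2P: tangent at (31, 35): λ = (3·31² + 18)/(2·35) ≡ 20/27. 27⁻¹ ≡ 8 (mod 43), so λ ≡ 20·8 ≡ 31.
  x = λ² - 31 - 31 = 961 - 62 ≡ 39; y = λ·(31 - 39) - 35 ≡ 18. → (39, 18)
3P: (39, 18) + (31, 35). λ = (35 - 18)/(31 - 39) ≡ 17/35 mod 43. 35⁻¹ ≡ 16 (mod 43) since 35·16 = 560 ≡ 1, so λ ≡ 14.
  x = λ² - 39 - 31 = 196 - 70 ≡ 40; y = λ·(39 - 40) - 18 ≡ 11. → (40, 11)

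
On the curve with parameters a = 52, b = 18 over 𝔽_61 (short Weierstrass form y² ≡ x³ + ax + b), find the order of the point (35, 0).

2

2P: (35, 0) + (35, 0): same x and y₁ ≡ -y₂, so the sum is O.
2P = O, so the order is 2.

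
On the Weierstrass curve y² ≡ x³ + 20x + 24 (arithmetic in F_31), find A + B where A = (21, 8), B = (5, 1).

(21, 8) + (5, 1). λ = (1 - 8)/(5 - 21) ≡ 24/15 mod 31. 15⁻¹ ≡ 29 (mod 31) since 15·29 = 435 ≡ 1, so λ ≡ 14.
  x = λ² - 21 - 5 = 196 - 26 ≡ 15; y = λ·(21 - 15) - 8 ≡ 14. → (15, 14)

(15, 14)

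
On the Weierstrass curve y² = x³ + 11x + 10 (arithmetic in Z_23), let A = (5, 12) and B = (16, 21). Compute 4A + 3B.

First 4A:
Double-and-add on 4 = (100)₂. Start with A = (5, 12) for the leading 1-bit.
double: tangent at (5, 12): λ = (3·5² + 11)/(2·12) ≡ 17/1. 1⁻¹ ≡ 1 (mod 23), so λ ≡ 17·1 ≡ 17.
  x = λ² - 5 - 5 = 289 - 10 ≡ 3; y = λ·(5 - 3) - 12 ≡ 22. → (3, 22)
double: tangent at (3, 22): λ = (3·3² + 11)/(2·22) ≡ 15/21. 21⁻¹ ≡ 11 (mod 23), so λ ≡ 15·11 ≡ 4.
  x = λ² - 3 - 3 = 16 - 6 ≡ 10; y = λ·(3 - 10) - 22 ≡ 19. → (10, 19)
4A = (10, 19).
Next 3B:
Repeated addition: build up to 3B.
2B: tangent at (16, 21): λ = (3·16² + 11)/(2·21) ≡ 20/19. 19⁻¹ ≡ 17 (mod 23), so λ ≡ 20·17 ≡ 18.
  x = λ² - 16 - 16 = 324 - 32 ≡ 16; y = λ·(16 - 16) - 21 ≡ 2. → (16, 2)
3B: (16, 2) + (16, 21): same x and y₁ ≡ -y₂, so the sum is ∞.
3B = ∞.
Finally 4A + 3B:
(10, 19) + ∞ = (10, 19) (identity).

(10, 19)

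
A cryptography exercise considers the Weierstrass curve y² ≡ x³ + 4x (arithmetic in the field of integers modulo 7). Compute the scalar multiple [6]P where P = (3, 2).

(2, 3)

Repeated addition: build up to 6P.
2P: tangent at (3, 2): λ = (3·3² + 4)/(2·2) ≡ 3/4. 4⁻¹ ≡ 2 (mod 7), so λ ≡ 3·2 ≡ 6.
  x = λ² - 3 - 3 = 36 - 6 ≡ 2; y = λ·(3 - 2) - 2 ≡ 4. → (2, 4)
3P: (2, 4) + (3, 2). λ = (2 - 4)/(3 - 2) ≡ 5/1 mod 7. 1⁻¹ ≡ 1 (mod 7) since 1·1 = 1 ≡ 1, so λ ≡ 5.
  x = λ² - 2 - 3 = 25 - 5 ≡ 6; y = λ·(2 - 6) - 4 ≡ 4. → (6, 4)
4P: (6, 4) + (3, 2). λ = (2 - 4)/(3 - 6) ≡ 5/4 mod 7. 4⁻¹ ≡ 2 (mod 7) since 4·2 = 8 ≡ 1, so λ ≡ 3.
  x = λ² - 6 - 3 = 9 - 9 ≡ 0; y = λ·(6 - 0) - 4 ≡ 0. → (0, 0)
5P: (0, 0) + (3, 2). λ = (2 - 0)/(3 - 0) ≡ 2/3 mod 7. 3⁻¹ ≡ 5 (mod 7) since 3·5 = 15 ≡ 1, so λ ≡ 3.
  x = λ² - 0 - 3 = 9 - 3 ≡ 6; y = λ·(0 - 6) - 0 ≡ 3. → (6, 3)
6P: (6, 3) + (3, 2). λ = (2 - 3)/(3 - 6) ≡ 6/4 mod 7. 4⁻¹ ≡ 2 (mod 7), so λ ≡ 5.
  x = λ² - 6 - 3 = 25 - 9 ≡ 2; y = λ·(6 - 2) - 3 ≡ 3. → (2, 3)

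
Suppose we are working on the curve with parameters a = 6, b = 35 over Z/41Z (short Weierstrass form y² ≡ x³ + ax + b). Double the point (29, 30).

tangent at (29, 30): λ = (3·29² + 6)/(2·30) ≡ 28/19. 19⁻¹ ≡ 13 (mod 41) since 19·13 = 247 ≡ 1, so λ ≡ 28·13 ≡ 36.
  x = λ² - 29 - 29 = 1296 - 58 ≡ 8; y = λ·(29 - 8) - 30 ≡ 29. → (8, 29)

(8, 29)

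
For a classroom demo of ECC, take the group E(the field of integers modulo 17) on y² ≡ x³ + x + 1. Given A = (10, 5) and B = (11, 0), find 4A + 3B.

(4, 16)

First 4A:
Repeated addition: build up to 4A.
2A: tangent at (10, 5): λ = (3·10² + 1)/(2·5) ≡ 12/10. 10⁻¹ ≡ 12 (mod 17), so λ ≡ 12·12 ≡ 8.
  x = λ² - 10 - 10 = 64 - 20 ≡ 10; y = λ·(10 - 10) - 5 ≡ 12. → (10, 12)
3A: (10, 12) + (10, 5): same x and y₁ ≡ -y₂, so the sum is O.
4A: O + (10, 5) = (10, 5) (identity).
4A = (10, 5).
Next 3B:
Repeated addition: build up to 3B.
2B: (11, 0) + (11, 0): same x and y₁ ≡ -y₂, so the sum is O.
3B: O + (11, 0) = (11, 0) (identity).
3B = (11, 0).
Finally 4A + 3B:
(10, 5) + (11, 0). λ = (0 - 5)/(11 - 10) ≡ 12/1 mod 17. 1⁻¹ ≡ 1 (mod 17) since 1·1 = 1 ≡ 1, so λ ≡ 12.
  x = λ² - 10 - 11 = 144 - 21 ≡ 4; y = λ·(10 - 4) - 5 ≡ 16. → (4, 16)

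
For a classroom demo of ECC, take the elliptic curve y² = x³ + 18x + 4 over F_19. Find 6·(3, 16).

Write P = (3, 16).
Double-and-add on 6 = (110)₂. Start with P = (3, 16) for the leading 1-bit.
double: tangent at (3, 16): λ = (3·3² + 18)/(2·16) ≡ 7/13. 13⁻¹ ≡ 3 (mod 19) since 13·3 = 39 ≡ 1, so λ ≡ 7·3 ≡ 2.
  x = λ² - 3 - 3 = 4 - 6 ≡ 17; y = λ·(3 - 17) - 16 ≡ 13. → (17, 13)
add P: (17, 13) + (3, 16). λ = (16 - 13)/(3 - 17) ≡ 3/5 mod 19. 5⁻¹ ≡ 4 (mod 19), so λ ≡ 12.
  x = λ² - 17 - 3 = 144 - 20 ≡ 10; y = λ·(17 - 10) - 13 ≡ 14. → (10, 14)
double: tangent at (10, 14): λ = (3·10² + 18)/(2·14) ≡ 14/9. 9⁻¹ ≡ 17 (mod 19), so λ ≡ 14·17 ≡ 10.
  x = λ² - 10 - 10 = 100 - 20 ≡ 4; y = λ·(10 - 4) - 14 ≡ 8. → (4, 8)

(4, 8)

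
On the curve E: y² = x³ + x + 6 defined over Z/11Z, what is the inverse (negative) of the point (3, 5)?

(3, 6)

-(3, 5) = (3, -5 mod 11) = (3, 6).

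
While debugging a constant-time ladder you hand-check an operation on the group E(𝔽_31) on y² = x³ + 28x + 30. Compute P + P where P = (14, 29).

(4, 12)

tangent at (14, 29): λ = (3·14² + 28)/(2·29) ≡ 27/27. 27⁻¹ ≡ 23 (mod 31), so λ ≡ 27·23 ≡ 1.
  x = λ² - 14 - 14 = 1 - 28 ≡ 4; y = λ·(14 - 4) - 29 ≡ 12. → (4, 12)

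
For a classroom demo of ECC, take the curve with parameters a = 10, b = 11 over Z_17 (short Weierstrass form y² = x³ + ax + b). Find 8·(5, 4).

O

Write P = (5, 4).
Double-and-add on 8 = (1000)₂. Start with P = (5, 4) for the leading 1-bit.
double: tangent at (5, 4): λ = (3·5² + 10)/(2·4) ≡ 0/8. 8⁻¹ ≡ 15 (mod 17), so λ ≡ 0·15 ≡ 0.
  x = λ² - 5 - 5 = 0 - 10 ≡ 7; y = λ·(5 - 7) - 4 ≡ 13. → (7, 13)
double: tangent at (7, 13): λ = (3·7² + 10)/(2·13) ≡ 4/9. 9⁻¹ ≡ 2 (mod 17) since 9·2 = 18 ≡ 1, so λ ≡ 4·2 ≡ 8.
  x = λ² - 7 - 7 = 64 - 14 ≡ 16; y = λ·(7 - 16) - 13 ≡ 0. → (16, 0)
double: (16, 0) + (16, 0): same x and y₁ ≡ -y₂, so the sum is 𝒪.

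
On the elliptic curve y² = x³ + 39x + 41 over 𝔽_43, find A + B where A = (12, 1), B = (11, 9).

(12, 1) + (11, 9). λ = (9 - 1)/(11 - 12) ≡ 8/42 mod 43. 42⁻¹ ≡ 42 (mod 43) since 42·42 = 1764 ≡ 1, so λ ≡ 35.
  x = λ² - 12 - 11 = 1225 - 23 ≡ 41; y = λ·(12 - 41) - 1 ≡ 16. → (41, 16)

(41, 16)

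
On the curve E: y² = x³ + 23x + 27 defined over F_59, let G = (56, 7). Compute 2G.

tangent at (56, 7): λ = (3·56² + 23)/(2·7) ≡ 50/14. 14⁻¹ ≡ 38 (mod 59) since 14·38 = 532 ≡ 1, so λ ≡ 50·38 ≡ 12.
  x = λ² - 56 - 56 = 144 - 112 ≡ 32; y = λ·(56 - 32) - 7 ≡ 45. → (32, 45)

(32, 45)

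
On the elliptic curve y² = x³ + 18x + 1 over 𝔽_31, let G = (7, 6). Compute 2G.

(22, 28)

tangent at (7, 6): λ = (3·7² + 18)/(2·6) ≡ 10/12. 12⁻¹ ≡ 13 (mod 31), so λ ≡ 10·13 ≡ 6.
  x = λ² - 7 - 7 = 36 - 14 ≡ 22; y = λ·(7 - 22) - 6 ≡ 28. → (22, 28)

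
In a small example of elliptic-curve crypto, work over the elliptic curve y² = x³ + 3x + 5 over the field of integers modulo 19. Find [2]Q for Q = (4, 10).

tangent at (4, 10): λ = (3·4² + 3)/(2·10) ≡ 13/1. 1⁻¹ ≡ 1 (mod 19), so λ ≡ 13·1 ≡ 13.
  x = λ² - 4 - 4 = 169 - 8 ≡ 9; y = λ·(4 - 9) - 10 ≡ 1. → (9, 1)

(9, 1)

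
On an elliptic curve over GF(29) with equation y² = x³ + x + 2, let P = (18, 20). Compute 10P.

Repeated addition: build up to 10P.
2P: tangent at (18, 20): λ = (3·18² + 1)/(2·20) ≡ 16/11. 11⁻¹ ≡ 8 (mod 29) since 11·8 = 88 ≡ 1, so λ ≡ 16·8 ≡ 12.
  x = λ² - 18 - 18 = 144 - 36 ≡ 21; y = λ·(18 - 21) - 20 ≡ 2. → (21, 2)
3P: (21, 2) + (18, 20). λ = (20 - 2)/(18 - 21) ≡ 18/26 mod 29. 26⁻¹ ≡ 19 (mod 29) since 26·19 = 494 ≡ 1, so λ ≡ 23.
  x = λ² - 21 - 18 = 529 - 39 ≡ 26; y = λ·(21 - 26) - 2 ≡ 28. → (26, 28)
4P: (26, 28) + (18, 20). λ = (20 - 28)/(18 - 26) ≡ 21/21 mod 29. 21⁻¹ ≡ 18 (mod 29), so λ ≡ 1.
  x = λ² - 26 - 18 = 1 - 44 ≡ 15; y = λ·(26 - 15) - 28 ≡ 12. → (15, 12)
5P: (15, 12) + (18, 20). λ = (20 - 12)/(18 - 15) ≡ 8/3 mod 29. 3⁻¹ ≡ 10 (mod 29) since 3·10 = 30 ≡ 1, so λ ≡ 22.
  x = λ² - 15 - 18 = 484 - 33 ≡ 16; y = λ·(15 - 16) - 12 ≡ 24. → (16, 24)
6P: (16, 24) + (18, 20). λ = (20 - 24)/(18 - 16) ≡ 25/2 mod 29. 2⁻¹ ≡ 15 (mod 29), so λ ≡ 27.
  x = λ² - 16 - 18 = 729 - 34 ≡ 28; y = λ·(16 - 28) - 24 ≡ 0. → (28, 0)
7P: (28, 0) + (18, 20). λ = (20 - 0)/(18 - 28) ≡ 20/19 mod 29. 19⁻¹ ≡ 26 (mod 29) since 19·26 = 494 ≡ 1, so λ ≡ 27.
  x = λ² - 28 - 18 = 729 - 46 ≡ 16; y = λ·(28 - 16) - 0 ≡ 5. → (16, 5)
8P: (16, 5) + (18, 20). λ = (20 - 5)/(18 - 16) ≡ 15/2 mod 29. 2⁻¹ ≡ 15 (mod 29), so λ ≡ 22.
  x = λ² - 16 - 18 = 484 - 34 ≡ 15; y = λ·(16 - 15) - 5 ≡ 17. → (15, 17)
9P: (15, 17) + (18, 20). λ = (20 - 17)/(18 - 15) ≡ 3/3 mod 29. 3⁻¹ ≡ 10 (mod 29), so λ ≡ 1.
  x = λ² - 15 - 18 = 1 - 33 ≡ 26; y = λ·(15 - 26) - 17 ≡ 1. → (26, 1)
10P: (26, 1) + (18, 20). λ = (20 - 1)/(18 - 26) ≡ 19/21 mod 29. 21⁻¹ ≡ 18 (mod 29) since 21·18 = 378 ≡ 1, so λ ≡ 23.
  x = λ² - 26 - 18 = 529 - 44 ≡ 21; y = λ·(26 - 21) - 1 ≡ 27. → (21, 27)

(21, 27)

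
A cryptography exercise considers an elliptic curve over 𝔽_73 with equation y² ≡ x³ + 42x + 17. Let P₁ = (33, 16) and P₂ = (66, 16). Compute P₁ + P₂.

(33, 16) + (66, 16). λ = (16 - 16)/(66 - 33) ≡ 0/33 mod 73. 33⁻¹ ≡ 31 (mod 73), so λ ≡ 0.
  x = λ² - 33 - 66 = 0 - 99 ≡ 47; y = λ·(33 - 47) - 16 ≡ 57. → (47, 57)

(47, 57)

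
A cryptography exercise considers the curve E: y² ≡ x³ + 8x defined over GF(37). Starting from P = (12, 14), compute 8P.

(25, 27)

Repeated addition: build up to 8P.
2P: tangent at (12, 14): λ = (3·12² + 8)/(2·14) ≡ 33/28. 28⁻¹ ≡ 4 (mod 37), so λ ≡ 33·4 ≡ 21.
  x = λ² - 12 - 12 = 441 - 24 ≡ 10; y = λ·(12 - 10) - 14 ≡ 28. → (10, 28)
3P: (10, 28) + (12, 14). λ = (14 - 28)/(12 - 10) ≡ 23/2 mod 37. 2⁻¹ ≡ 19 (mod 37) since 2·19 = 38 ≡ 1, so λ ≡ 30.
  x = λ² - 10 - 12 = 900 - 22 ≡ 27; y = λ·(10 - 27) - 28 ≡ 17. → (27, 17)
4P: (27, 17) + (12, 14). λ = (14 - 17)/(12 - 27) ≡ 34/22 mod 37. 22⁻¹ ≡ 32 (mod 37), so λ ≡ 15.
  x = λ² - 27 - 12 = 225 - 39 ≡ 1; y = λ·(27 - 1) - 17 ≡ 3. → (1, 3)
5P: (1, 3) + (12, 14). λ = (14 - 3)/(12 - 1) ≡ 11/11 mod 37. 11⁻¹ ≡ 27 (mod 37), so λ ≡ 1.
  x = λ² - 1 - 12 = 1 - 13 ≡ 25; y = λ·(1 - 25) - 3 ≡ 10. → (25, 10)
6P: (25, 10) + (12, 14). λ = (14 - 10)/(12 - 25) ≡ 4/24 mod 37. 24⁻¹ ≡ 17 (mod 37) since 24·17 = 408 ≡ 1, so λ ≡ 31.
  x = λ² - 25 - 12 = 961 - 37 ≡ 36; y = λ·(25 - 36) - 10 ≡ 19. → (36, 19)
7P: (36, 19) + (12, 14). λ = (14 - 19)/(12 - 36) ≡ 32/13 mod 37. 13⁻¹ ≡ 20 (mod 37), so λ ≡ 11.
  x = λ² - 36 - 12 = 121 - 48 ≡ 36; y = λ·(36 - 36) - 19 ≡ 18. → (36, 18)
8P: (36, 18) + (12, 14). λ = (14 - 18)/(12 - 36) ≡ 33/13 mod 37. 13⁻¹ ≡ 20 (mod 37), so λ ≡ 31.
  x = λ² - 36 - 12 = 961 - 48 ≡ 25; y = λ·(36 - 25) - 18 ≡ 27. → (25, 27)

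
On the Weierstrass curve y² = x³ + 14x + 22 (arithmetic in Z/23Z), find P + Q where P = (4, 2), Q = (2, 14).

(4, 2) + (2, 14). λ = (14 - 2)/(2 - 4) ≡ 12/21 mod 23. 21⁻¹ ≡ 11 (mod 23), so λ ≡ 17.
  x = λ² - 4 - 2 = 289 - 6 ≡ 7; y = λ·(4 - 7) - 2 ≡ 16. → (7, 16)

(7, 16)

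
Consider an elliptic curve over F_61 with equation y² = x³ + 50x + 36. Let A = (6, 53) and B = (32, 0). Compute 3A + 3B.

First 3A:
Repeated addition: build up to 3A.
2A: tangent at (6, 53): λ = (3·6² + 50)/(2·53) ≡ 36/45. 45⁻¹ ≡ 19 (mod 61), so λ ≡ 36·19 ≡ 13.
  x = λ² - 6 - 6 = 169 - 12 ≡ 35; y = λ·(6 - 35) - 53 ≡ 58. → (35, 58)
3A: (35, 58) + (6, 53). λ = (53 - 58)/(6 - 35) ≡ 56/32 mod 61. 32⁻¹ ≡ 21 (mod 61), so λ ≡ 17.
  x = λ² - 35 - 6 = 289 - 41 ≡ 4; y = λ·(35 - 4) - 58 ≡ 42. → (4, 42)
3A = (4, 42).
Next 3B:
Repeated addition: build up to 3B.
2B: (32, 0) + (32, 0): same x and y₁ ≡ -y₂, so the sum is 𝒪.
3B: 𝒪 + (32, 0) = (32, 0) (identity).
3B = (32, 0).
Finally 3A + 3B:
(4, 42) + (32, 0). λ = (0 - 42)/(32 - 4) ≡ 19/28 mod 61. 28⁻¹ ≡ 24 (mod 61), so λ ≡ 29.
  x = λ² - 4 - 32 = 841 - 36 ≡ 12; y = λ·(4 - 12) - 42 ≡ 31. → (12, 31)

(12, 31)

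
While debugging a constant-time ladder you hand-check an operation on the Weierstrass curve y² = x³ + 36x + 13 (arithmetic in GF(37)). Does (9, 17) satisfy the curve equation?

y² = 17² ≡ 30; x³ + 36x + 13 = 1066 ≡ 30 (mod 37). 30 = 30.

yes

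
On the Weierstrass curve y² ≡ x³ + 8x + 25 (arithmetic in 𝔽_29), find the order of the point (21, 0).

2P: (21, 0) + (21, 0): same x and y₁ ≡ -y₂, so the sum is O.
2P = O, so the order is 2.

2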